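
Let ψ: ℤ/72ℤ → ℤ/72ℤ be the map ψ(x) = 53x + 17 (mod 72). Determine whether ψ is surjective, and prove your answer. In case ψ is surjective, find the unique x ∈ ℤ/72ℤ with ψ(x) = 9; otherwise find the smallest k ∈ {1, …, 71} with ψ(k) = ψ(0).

Since gcd(53, 72) = 1, 53 is invertible modulo 72. Euclid's algorithm: 72 = 1·53 + 19, 53 = 2·19 + 15, 19 = 1·15 + 4, 15 = 3·4 + 3, 4 = 1·3 + 1; back-substituting gives 1 = 53·53 − 39·72, so 53⁻¹ ≡ 53 (mod 72).
For any y ∈ ℤ/72ℤ, x = 53(y − 17) mod 72 satisfies ψ(x) = 53·53(y − 17) + 17 ≡ y (since 53·53 ≡ 1 mod 72). So every y has a preimage.
So ψ is surjective.
Since ψ is surjective, we compute ψ⁻¹(9): solve 53x + 17 ≡ 9 (mod 72), i.e. 53x ≡ 64 (mod 72).
Multiplying by 53⁻¹ = 53 gives x ≡ 53·64 = 3392 = 47·72 + 8 ≡ 8 (mod 72).
Check: ψ(8) = 53·8 + 17 = 441 = 6·72 + 9 ≡ 9 (mod 72).

8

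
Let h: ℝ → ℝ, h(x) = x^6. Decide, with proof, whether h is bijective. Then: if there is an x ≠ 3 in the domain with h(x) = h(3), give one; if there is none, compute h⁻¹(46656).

h(3) = 729 = (−3)^6 = h(−3) (since 6 is even), with 3 ≠ −3. So h is not injective, hence not bijective.
For the follow-up, such an x exists: taking x = −3 ∈ ℝ gives h(−3) = 729 = h(3) with −3 ≠ 3.

-3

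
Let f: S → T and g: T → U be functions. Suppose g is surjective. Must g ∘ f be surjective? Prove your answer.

not surjective

No. Take S = {0}, T = U = {0, 1, 2, 3, 4, 5}, f(0) = 0, and g = identity (surjective).
Then (g ∘ f)(0) = 0, and 5 ∈ U has no preimage under g ∘ f, so g ∘ f is not surjective.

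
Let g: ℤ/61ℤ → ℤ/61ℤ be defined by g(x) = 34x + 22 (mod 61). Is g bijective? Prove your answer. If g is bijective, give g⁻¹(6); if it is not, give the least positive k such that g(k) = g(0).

If g(x_1) = g(x_2), then 34x_1 ≡ 34x_2 (mod 61). Because gcd(34, 61) = 1, we may cancel 34 to get x_1 ≡ x_2 (mod 61).
We now compute 34⁻¹ mod 61 explicitly. Euclid's algorithm: 61 = 1·34 + 27, 34 = 1·27 + 7, 27 = 3·7 + 6, 7 = 1·6 + 1; back-substituting gives 1 = 9·34 − 5·61, so 34⁻¹ ≡ 9 (mod 61).
For any y ∈ ℤ/61ℤ, x = 9(y − 22) mod 61 satisfies g(x) = 34·9(y − 22) + 22 ≡ y (since 34·9 ≡ 1 mod 61). So every y has a preimage.
Hence g is bijective.
Since g is bijective, we find g⁻¹(6): we need 34x ≡ 6 − 22 ≡ 45 (mod 61). Using 34⁻¹ = 9: x ≡ 9·45 = 405 = 6·61 + 39, so x = 39.
Check: g(39) = 34·39 + 22 = 1348 = 22·61 + 6 ≡ 6 (mod 61).

39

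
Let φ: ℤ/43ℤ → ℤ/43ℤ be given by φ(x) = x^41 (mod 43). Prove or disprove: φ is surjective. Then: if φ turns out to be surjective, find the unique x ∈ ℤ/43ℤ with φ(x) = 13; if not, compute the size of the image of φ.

Since 43 is prime, the nonzero elements of ℤ/43ℤ form a cyclic group of order 42.
As gcd(41, 42) = 1, raising to the 41st power is a bijection on this group: if u^41 ≡ v^41 then (uv^{−1})^41 = 1, and the only element of order dividing gcd(41, 42) = 1 is 1, so u = v.
With φ(0) = 0 this makes φ injective on all of ℤ/43ℤ, hence bijective (finite equal-size domain and codomain). In particular φ is surjective.
Since φ is surjective, we find the preimage of 13. The inverse of x ↦ x^41 on (ℤ/43ℤ)^× is x ↦ x^41, because 41·41 = 1681 = 40·42 + 1 ≡ 1 (mod 42) and x^{42} = 1 for x ≠ 0 (Fermat). So φ⁻¹(13) = 13^41 mod 43.
Repeated squaring mod 43: 13^1 ≡ 13, 13^2 ≡ 13² = 169 ≡ 40, 13^4 ≡ 40² = 1600 ≡ 9, 13^8 ≡ 9² = 81 ≡ 38, 13^16 ≡ 38² = 1444 ≡ 25, 13^32 ≡ 25² = 625 ≡ 23. Since 41 = 32 + 8 + 1, 13^41 ≡ 23·38·13: 23·38 = 874 ≡ 14, then 14·13 = 182 ≡ 10. So 13^41 ≡ 10 (mod 43).
Hence φ⁻¹(13) = 10.

10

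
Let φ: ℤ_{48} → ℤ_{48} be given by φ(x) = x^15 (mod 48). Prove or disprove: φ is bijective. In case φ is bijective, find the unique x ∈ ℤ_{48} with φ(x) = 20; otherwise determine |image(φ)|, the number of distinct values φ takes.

φ(0) = 0^15 = 0.
φ(6): Repeated squaring mod 48: 6^1 ≡ 6, 6^2 ≡ 6² = 36, 6^4 ≡ 36² = 1296 ≡ 0, 6^8 ≡ 0² = 0. Since 15 = 8 + 4 + 2 + 1, 6^15 ≡ 0·0·36·6: 0·0 = 0, then 0·36 = 0, then 0·6 = 0. So 6^15 ≡ 0 (mod 48).
So φ(0) = φ(6) = 0 while 0 ≠ 6, thus φ is not injective, hence not bijective.
Since φ is not bijective, we determine |image(φ)|. Computing x^15 mod 48 for each x (by repeated squaring, reducing mod 48 at every step), the values φ(0), φ(1), …, φ(47) are: 0, 1, 32, 27, 16, 29, 0, 7, 32, 9, 16, 35, 0, 37, 32, 15, 16, 17, 0, 43, 32, 45, 16, 23, 0, 25, 32, 3, 16, 5, 0, 31, 32, 33, 16, 11, 0, 13, 32, 39, 16, 41, 0, 19, 32, 21, 16, 47.
The distinct values are {0, 1, 3, 5, 7, 9, 11, 13, 15, 16, 17, 19, 21, 23, 25, 27, 29, 31, 32, 33, 35, 37, 39, 41, 43, 45, 47}; there are 27 of them.

27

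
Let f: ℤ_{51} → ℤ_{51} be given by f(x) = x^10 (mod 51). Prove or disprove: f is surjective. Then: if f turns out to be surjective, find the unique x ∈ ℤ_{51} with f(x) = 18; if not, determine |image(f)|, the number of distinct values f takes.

18

f(7): Repeated squaring mod 51: 7^1 ≡ 7, 7^2 ≡ 7² = 49, 7^4 ≡ 49² = 2401 ≡ 4, 7^8 ≡ 4² = 16. Since 10 = 8 + 2, 7^10 ≡ 16·49: 16·49 = 784 ≡ 19. So 7^10 ≡ 19 (mod 51).
f(10): Repeated squaring mod 51: 10^1 ≡ 10, 10^2 ≡ 10² = 100 ≡ 49, 10^4 ≡ 49² = 2401 ≡ 4, 10^8 ≡ 4² = 16. Since 10 = 8 + 2, 10^10 ≡ 16·49: 16·49 = 784 ≡ 19. So 10^10 ≡ 19 (mod 51).
So f(7) = f(10) = 19 while 7 ≠ 10, so f is not injective.
A non-injective map from the 51-element set ℤ_{51} to itself takes at most 50 distinct values, so it cannot be surjective. Hence f is not surjective.
Since f is not surjective, we determine |image(f)|. Computing x^10 mod 51 for each x (by repeated squaring, reducing mod 51 at every step), the values f(0), f(1), …, f(50) are: 0, 1, 4, 42, 16, 43, 15, 19, 13, 30, 19, 49, 9, 16, 25, 21, 1, 34, 18, 4, 25, 33, 43, 49, 36, 13, 13, 36, 49, 43, 33, 25, 4, 18, 34, 1, 21, 25, 16, 9, 49, 19, 30, 13, 19, 15, 43, 16, 42, 4, 1.
The distinct values are {0, 1, 4, 9, 13, 15, 16, 18, 19, 21, 25, 30, 33, 34, 36, 42, 43, 49}; there are 18 of them.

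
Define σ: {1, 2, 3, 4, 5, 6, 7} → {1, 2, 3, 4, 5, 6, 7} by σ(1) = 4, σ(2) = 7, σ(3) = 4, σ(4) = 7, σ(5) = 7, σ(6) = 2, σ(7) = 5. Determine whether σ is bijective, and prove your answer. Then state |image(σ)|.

4

σ(1) = 4 = σ(3) with 1 ≠ 3, so σ is not injective, hence not bijective.
The image of σ is {2, 4, 5, 7}, which has 4 elements.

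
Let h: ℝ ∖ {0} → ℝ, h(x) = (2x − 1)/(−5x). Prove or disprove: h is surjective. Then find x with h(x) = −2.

If h(x) = −2/5, cross-multiplying gives −5(2x − 1) = 2(−5x), which simplifies to 5 = 0 — false.  So −2/5 has no preimage and h is not surjective.
Solving h(x) = −2: cross-multiplying gives 2x − 1 = −2(−5x), which rearranges to −8x = 1, so x = −1/8.

-1/8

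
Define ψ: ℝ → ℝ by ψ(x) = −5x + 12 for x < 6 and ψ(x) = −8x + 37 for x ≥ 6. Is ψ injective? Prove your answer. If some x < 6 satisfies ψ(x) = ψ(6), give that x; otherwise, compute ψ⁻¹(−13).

23/5

Both pieces are strictly decreasing (slopes −5 and −8), so each is injective on its own interval.
The left piece maps (−∞, 6) onto (−18, ∞); the right piece maps [6, ∞) onto (−∞, −11].
These images overlap. In particular ψ(6) = −11 (right piece), and solving −5x + 12 = −11 on the left piece gives x = 23/5 < 6.
So ψ(23/5) = ψ(6) with 23/5 ≠ 6, and ψ is not injective. This x = 23/5 is the requested value below 6.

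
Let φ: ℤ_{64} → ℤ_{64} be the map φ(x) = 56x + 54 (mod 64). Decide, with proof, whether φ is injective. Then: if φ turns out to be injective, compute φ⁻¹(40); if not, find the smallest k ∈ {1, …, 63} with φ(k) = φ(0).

We have gcd(56, 64) = 8 > 1. Taking u = 0 and v = 8: φ(0) = 54 and φ(8) = 56·8 + 54 = 502 ≡ 54 (mod 64).
So φ(0) = φ(8) while 0 ≠ 8, so φ is not injective.
Since φ is not injective, we find the least positive k with φ(k) = φ(0): this means 56k ≡ 0 (mod 64), i.e. 64 ∣ 56k. Since gcd(56, 64) = 8, dividing through by 8 this holds exactly when 8 ∣ 7k, and as gcd(7, 8) = 1, exactly when 8 ∣ k.
The smallest positive such k is 8.

8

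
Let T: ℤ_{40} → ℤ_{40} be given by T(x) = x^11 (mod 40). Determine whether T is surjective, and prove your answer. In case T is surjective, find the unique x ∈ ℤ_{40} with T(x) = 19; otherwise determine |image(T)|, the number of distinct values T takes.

25

T(0) = 0^11 = 0.
T(10): Repeated squaring mod 40: 10^1 ≡ 10, 10^2 ≡ 10² = 100 ≡ 20, 10^4 ≡ 20² = 400 ≡ 0, 10^8 ≡ 0² = 0. Since 11 = 8 + 2 + 1, 10^11 ≡ 0·20·10: 0·20 = 0, then 0·10 = 0. So 10^11 ≡ 0 (mod 40).
So T(0) = T(10) = 0 while 0 ≠ 10, so T is not injective.
A non-injective map from the 40-element set ℤ_{40} to itself takes at most 39 distinct values, so it cannot be surjective. Thus T is not surjective.
Since T is not surjective, we determine |image(T)|. Computing x^11 mod 40 for each x (by repeated squaring, reducing mod 40 at every step), the values T(0), T(1), …, T(39) are: 0, 1, 8, 27, 24, 5, 16, 23, 32, 9, 0, 11, 8, 37, 24, 15, 16, 33, 32, 19, 0, 21, 8, 7, 24, 25, 16, 3, 32, 29, 0, 31, 8, 17, 24, 35, 16, 13, 32, 39.
The distinct values are {0, 1, 3, 5, 7, 8, 9, 11, 13, 15, 16, 17, 19, 21, 23, 24, 25, 27, 29, 31, 32, 33, 35, 37, 39}; there are 25 of them.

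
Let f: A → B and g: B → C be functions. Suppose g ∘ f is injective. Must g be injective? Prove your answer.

No. Take A = {1, 2}, B = {1, 2, 3}, C = {1, 2, 3}, f(a) = a for each a ∈ A, and g(b) = 2 if b ∈ {2, 3} else g(b) = b.
Then g ∘ f = f is injective (A ⊂ B and f is the inclusion), but g(2) = g(3) = 2 with 2 ≠ 3, so g is not injective.

not injective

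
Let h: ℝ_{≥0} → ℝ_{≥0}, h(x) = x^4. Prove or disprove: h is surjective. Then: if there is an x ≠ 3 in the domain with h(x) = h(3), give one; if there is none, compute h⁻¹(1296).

6

For any y ∈ ℝ_{≥0}, x = y^{1/4} ∈ ℝ_{≥0} gives h(x) = y, so h is surjective.
Since x ↦ x^4 is strictly increasing on ℝ_{≥0}, it is injective there, so no x ≠ 3 in the domain has h(x) = h(3). We therefore compute h⁻¹(1296) = 1296^{1/4} = 6 (indeed 6^4 = 1296).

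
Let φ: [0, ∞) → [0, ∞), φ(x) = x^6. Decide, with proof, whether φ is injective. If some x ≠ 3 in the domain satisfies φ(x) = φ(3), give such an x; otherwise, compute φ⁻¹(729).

3

On [0, ∞), x ↦ x^6 is strictly increasing, so φ(a) = φ(b) forces a = b. Therefore φ is injective.
Since x ↦ x^6 is strictly increasing on [0, ∞), it is injective there, so no x ≠ 3 in the domain has φ(x) = φ(3). We therefore compute φ⁻¹(729) = 729^{1/6} = 3 (indeed 3^6 = 729).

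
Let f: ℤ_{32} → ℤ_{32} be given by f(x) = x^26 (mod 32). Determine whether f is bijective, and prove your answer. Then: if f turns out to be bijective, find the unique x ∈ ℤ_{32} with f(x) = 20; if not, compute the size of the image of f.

5

f(0) = 0^26 = 0.
f(2): Repeated squaring mod 32: 2^1 ≡ 2, 2^2 ≡ 2² = 4, 2^4 ≡ 4² = 16, 2^8 ≡ 16² = 256 ≡ 0, 2^16 ≡ 0² = 0. Since 26 = 16 + 8 + 2, 2^26 ≡ 0·0·4: 0·0 = 0, then 0·4 = 0. So 2^26 ≡ 0 (mod 32).
So f(0) = f(2) = 0 while 0 ≠ 2, therefore f is not injective, hence not bijective.
Since f is not bijective, we determine |image(f)|. Computing x^26 mod 32 for each x (by repeated squaring, reducing mod 32 at every step), the values f(0), f(1), …, f(31) are: 0, 1, 0, 9, 0, 25, 0, 17, 0, 17, 0, 25, 0, 9, 0, 1, 0, 1, 0, 9, 0, 25, 0, 17, 0, 17, 0, 25, 0, 9, 0, 1.
The distinct values are {0, 1, 9, 17, 25}; there are 5 of them.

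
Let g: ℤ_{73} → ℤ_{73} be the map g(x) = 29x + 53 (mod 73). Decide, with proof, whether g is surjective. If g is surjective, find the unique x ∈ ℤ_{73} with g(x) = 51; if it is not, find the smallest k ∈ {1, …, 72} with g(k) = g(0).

By definition, g is surjective if every y in the codomain equals g(x) for some x in the domain.
Since gcd(29, 73) = 1, 29 is invertible modulo 73. Euclid's algorithm: 73 = 2·29 + 15, 29 = 1·15 + 14, 15 = 1·14 + 1; back-substituting gives 1 = 68·29 − 27·73, so 29⁻¹ ≡ 68 (mod 73).
Then y ↦ 68(y − 53) is a two-sided inverse to g, so every y ∈ ℤ_{73} has a preimage.
Thus g is surjective.
Since g is surjective, we compute g⁻¹(51): solve 29x + 53 ≡ 51 (mod 73), i.e. 29x ≡ 71 (mod 73).
Multiplying by 29⁻¹ = 68 gives x ≡ 68·71 = 4828 = 66·73 + 10 ≡ 10 (mod 73).
Check: g(10) = 29·10 + 53 = 343 = 4·73 + 51 ≡ 51 (mod 73).

10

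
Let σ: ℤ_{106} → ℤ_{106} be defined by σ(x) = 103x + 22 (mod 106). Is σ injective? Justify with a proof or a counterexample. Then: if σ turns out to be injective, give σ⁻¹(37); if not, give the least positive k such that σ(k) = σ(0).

Suppose σ(a) = σ(b) in ℤ_{106}. Then 103a + 22 ≡ 103b + 22 (mod 106), so 103(a − b) ≡ 0 (mod 106).
Since gcd(103, 106) = 1, 103 is invertible modulo 106, so a − b ≡ 0 (mod 106), i.e. a = b.
So σ is injective.
We now compute 103⁻¹ mod 106 explicitly. Euclid's algorithm: 106 = 1·103 + 3, 103 = 34·3 + 1; back-substituting gives 1 = 35·103 − 34·106, so 103⁻¹ ≡ 35 (mod 106).
Since σ is injective, we find σ⁻¹(37): we need 103x ≡ 37 − 22 ≡ 15 (mod 106). Using 103⁻¹ = 35: x ≡ 35·15 = 525 = 4·106 + 101, so x = 101.
Check: σ(101) = 103·101 + 22 = 10425 = 98·106 + 37 ≡ 37 (mod 106).

101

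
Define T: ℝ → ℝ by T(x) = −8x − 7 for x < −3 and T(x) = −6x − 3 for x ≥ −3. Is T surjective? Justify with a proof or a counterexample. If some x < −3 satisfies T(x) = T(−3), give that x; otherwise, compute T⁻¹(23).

Both pieces are strictly decreasing (slopes −8 and −6), so each is injective on its own interval.
The left piece maps (−∞, −3) onto (17, ∞); the right piece maps [−3, ∞) onto (−∞, 15].
The union (17, ∞) ∪ (−∞, 15] omits the interval between 17 and 15; in particular 17 has no preimage. So T is not surjective.
Because the two images are disjoint, no x < −3 has T(x) = T(−3), so we compute T⁻¹(23): 23 lies in (17, ∞), so solve −8x − 7 = 23: x = (23 + 7)/(−8) = −15/4.

-15/4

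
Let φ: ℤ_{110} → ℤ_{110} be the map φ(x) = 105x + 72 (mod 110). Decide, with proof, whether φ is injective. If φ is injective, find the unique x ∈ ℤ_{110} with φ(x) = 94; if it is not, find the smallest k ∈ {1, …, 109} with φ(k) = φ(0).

22

We have gcd(105, 110) = 5 > 1. Taking u = 0 and v = 22: φ(0) = 72 and φ(22) = 105·22 + 72 = 2382 ≡ 72 (mod 110).
So φ(0) = φ(22) while 0 ≠ 22, therefore φ is not injective.
Since φ is not injective, we find the least positive k with φ(k) = φ(0): this means 105k ≡ 0 (mod 110), i.e. 110 ∣ 105k. Since gcd(105, 110) = 5, dividing through by 5 this holds exactly when 22 ∣ 21k, and as gcd(21, 22) = 1, exactly when 22 ∣ k.
The smallest positive such k is 22.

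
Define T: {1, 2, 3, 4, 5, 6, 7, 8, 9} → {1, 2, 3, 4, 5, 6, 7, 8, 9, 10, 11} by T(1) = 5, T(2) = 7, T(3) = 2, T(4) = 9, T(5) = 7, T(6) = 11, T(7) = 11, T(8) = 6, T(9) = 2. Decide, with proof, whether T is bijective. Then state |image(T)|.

6

T(2) = 7 = T(5) with 2 ≠ 5, so T is not injective, hence not bijective.
The image of T is {2, 5, 6, 7, 9, 11}, which has 6 elements.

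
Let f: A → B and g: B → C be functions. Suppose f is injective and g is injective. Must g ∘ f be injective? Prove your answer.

injective

Suppose (g ∘ f)(u) = (g ∘ f)(v), i.e. g(f(u)) = g(f(v)).
Since g is injective, f(u) = f(v). Since f is injective, u = v. Hence g ∘ f is injective.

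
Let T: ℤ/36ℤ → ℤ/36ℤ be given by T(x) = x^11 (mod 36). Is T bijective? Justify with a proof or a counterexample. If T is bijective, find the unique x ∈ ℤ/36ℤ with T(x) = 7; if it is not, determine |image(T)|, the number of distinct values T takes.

21

T(0) = 0^11 = 0.
T(6): Repeated squaring mod 36: 6^1 ≡ 6, 6^2 ≡ 6² = 36 ≡ 0, 6^4 ≡ 0² = 0, 6^8 ≡ 0² = 0. Since 11 = 8 + 2 + 1, 6^11 ≡ 0·0·6: 0·0 = 0, then 0·6 = 0. So 6^11 ≡ 0 (mod 36).
So T(0) = T(6) = 0 while 0 ≠ 6, thus T is not injective, hence not bijective.
Since T is not bijective, we determine |image(T)|. Computing x^11 mod 36 for each x (by repeated squaring, reducing mod 36 at every step), the values T(0), T(1), …, T(35) are: 0, 1, 32, 27, 16, 29, 0, 31, 8, 9, 28, 23, 0, 25, 20, 27, 4, 17, 0, 19, 32, 9, 16, 11, 0, 13, 8, 27, 28, 5, 0, 7, 20, 9, 4, 35.
The distinct values are {0, 1, 4, 5, 7, 8, 9, 11, 13, 16, 17, 19, 20, 23, 25, 27, 28, 29, 31, 32, 35}; there are 21 of them.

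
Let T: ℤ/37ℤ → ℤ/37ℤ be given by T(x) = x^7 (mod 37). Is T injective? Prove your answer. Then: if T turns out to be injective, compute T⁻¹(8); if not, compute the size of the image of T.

Since 37 is prime, the nonzero elements of ℤ/37ℤ form a cyclic group of order 36.
As gcd(7, 36) = 1, raising to the 7th power is a bijection on this group: if x_1^7 ≡ x_2^7 then (x_1x_2^{−1})^7 = 1, and the only element of order dividing gcd(7, 36) = 1 is 1, so x_1 = x_2.
With T(0) = 0 this makes T injective on all of ℤ/37ℤ, hence bijective (finite equal-size domain and codomain). In particular T is injective.
Since T is injective, we find the preimage of 8. The inverse of x ↦ x^7 on (ℤ/37ℤ)^× is x ↦ x^31, because 7·31 = 217 = 6·36 + 1 ≡ 1 (mod 36) and x^{36} = 1 for x ≠ 0 (Fermat). So T⁻¹(8) = 8^31 mod 37.
Repeated squaring mod 37: 8^1 ≡ 8, 8^2 ≡ 8² = 64 ≡ 27, 8^4 ≡ 27² = 729 ≡ 26, 8^8 ≡ 26² = 676 ≡ 10, 8^16 ≡ 10² = 100 ≡ 26. Since 31 = 16 + 8 + 4 + 2 + 1, 8^31 ≡ 26·10·26·27·8: 26·10 = 260 ≡ 1, then 1·26 = 26, then 26·27 = 702 ≡ 36, then 36·8 = 288 ≡ 29. So 8^31 ≡ 29 (mod 37).
Hence T⁻¹(8) = 29.

29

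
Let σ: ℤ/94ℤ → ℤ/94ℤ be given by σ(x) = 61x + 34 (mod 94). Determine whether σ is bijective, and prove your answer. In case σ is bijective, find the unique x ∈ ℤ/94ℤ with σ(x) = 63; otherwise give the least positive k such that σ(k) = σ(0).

If σ(a) = σ(b), then 61a ≡ 61b (mod 94). Because gcd(61, 94) = 1, we may cancel 61 to get a ≡ b (mod 94).
We now compute 61⁻¹ mod 94 explicitly. Euclid's algorithm: 94 = 1·61 + 33, 61 = 1·33 + 28, 33 = 1·28 + 5, 28 = 5·5 + 3, 5 = 1·3 + 2, 3 = 1·2 + 1; back-substituting gives 1 = 37·61 − 24·94, so 61⁻¹ ≡ 37 (mod 94).
For any y ∈ ℤ/94ℤ, x = 37(y − 34) mod 94 satisfies σ(x) = 61·37(y − 34) + 34 ≡ y (since 61·37 ≡ 1 mod 94). So every y has a preimage.
So σ is bijective.
Since σ is bijective, we find σ⁻¹(63): we need 61x ≡ 63 − 34 ≡ 29 (mod 94). Using 61⁻¹ = 37: x ≡ 37·29 = 1073 = 11·94 + 39, so x = 39.
Check: σ(39) = 61·39 + 34 = 2413 = 25·94 + 63 ≡ 63 (mod 94).

39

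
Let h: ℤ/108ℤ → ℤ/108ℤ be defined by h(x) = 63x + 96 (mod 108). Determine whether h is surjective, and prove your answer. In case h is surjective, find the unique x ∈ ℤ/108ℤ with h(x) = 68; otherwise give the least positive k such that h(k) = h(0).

Since gcd(63, 108) = 9, we have 63x ≡ 0 (mod 9) for all x, so h(x) ≡ 6 (mod 9).
But 0 ≢ 6 (mod 9), so 0 ∈ ℤ/108ℤ has no preimage. Therefore h is not surjective.
Since h is not surjective, we find the least positive k with h(k) = h(0): this means 63k ≡ 0 (mod 108), i.e. 108 ∣ 63k. Since gcd(63, 108) = 9, dividing through by 9 this holds exactly when 12 ∣ 7k, and as gcd(7, 12) = 1, exactly when 12 ∣ k.
The smallest positive such k is 12.

12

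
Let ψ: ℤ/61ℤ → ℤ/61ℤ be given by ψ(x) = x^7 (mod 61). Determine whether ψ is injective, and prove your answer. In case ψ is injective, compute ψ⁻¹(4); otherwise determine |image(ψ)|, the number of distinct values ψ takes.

19

Since 61 is prime, the nonzero elements of ℤ/61ℤ form a cyclic group of order 60.
As gcd(7, 60) = 1, raising to the 7th power is a bijection on this group: if a^7 ≡ b^7 then (ab^{−1})^7 = 1, and the only element of order dividing gcd(7, 60) = 1 is 1, so a = b.
With ψ(0) = 0 this makes ψ injective on all of ℤ/61ℤ, hence bijective (finite equal-size domain and codomain). In particular ψ is injective.
Since ψ is injective, we find the preimage of 4. The inverse of x ↦ x^7 on (ℤ/61ℤ)^× is x ↦ x^43, because 7·43 = 301 = 5·60 + 1 ≡ 1 (mod 60) and x^{60} = 1 for x ≠ 0 (Fermat). So ψ⁻¹(4) = 4^43 mod 61.
Repeated squaring mod 61: 4^1 ≡ 4, 4^2 ≡ 4² = 16, 4^4 ≡ 16² = 256 ≡ 12, 4^8 ≡ 12² = 144 ≡ 22, 4^16 ≡ 22² = 484 ≡ 57, 4^32 ≡ 57² = 3249 ≡ 16. Since 43 = 32 + 8 + 2 + 1, 4^43 ≡ 16·22·16·4: 16·22 = 352 ≡ 47, then 47·16 = 752 ≡ 20, then 20·4 = 80 ≡ 19. So 4^43 ≡ 19 (mod 61).
Hence ψ⁻¹(4) = 19.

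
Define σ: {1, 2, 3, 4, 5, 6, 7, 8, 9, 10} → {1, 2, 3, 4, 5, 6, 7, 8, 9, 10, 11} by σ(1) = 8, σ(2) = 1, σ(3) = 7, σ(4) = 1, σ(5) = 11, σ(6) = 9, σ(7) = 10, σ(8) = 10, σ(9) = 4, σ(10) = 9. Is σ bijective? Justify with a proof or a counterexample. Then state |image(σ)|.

σ(2) = 1 = σ(4) with 2 ≠ 4, so σ is not injective, hence not bijective.
The image of σ is {1, 4, 7, 8, 9, 10, 11}, which has 7 elements.

7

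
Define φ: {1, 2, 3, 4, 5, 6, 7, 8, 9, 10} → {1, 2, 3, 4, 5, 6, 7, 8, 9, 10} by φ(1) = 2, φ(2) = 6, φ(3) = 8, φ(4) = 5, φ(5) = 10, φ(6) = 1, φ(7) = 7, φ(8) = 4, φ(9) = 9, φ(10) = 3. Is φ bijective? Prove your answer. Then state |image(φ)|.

10

The values 2, 6, 8, 5, 10, 1, 7, 4, 9, 3 are a permutation of {1, 2, 3, 4, 5, 6, 7, 8, 9, 10}: each element appears exactly once.
So φ is injective and surjective, hence bijective.
The image of φ is {1, 2, 3, 4, 5, 6, 7, 8, 9, 10}, which has 10 elements.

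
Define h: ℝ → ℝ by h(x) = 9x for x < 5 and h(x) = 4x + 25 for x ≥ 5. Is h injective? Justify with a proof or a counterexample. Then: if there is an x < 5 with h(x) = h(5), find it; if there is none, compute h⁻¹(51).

Both pieces are strictly increasing (slopes 9 and 4), so each is injective on its own interval.
The left piece maps (−∞, 5) onto (−∞, 45); the right piece maps [5, ∞) onto [45, ∞).
These images are disjoint, so no value is attained by both pieces. So h is injective.
Because the two images are disjoint, no x < 5 has h(x) = h(5), so we compute h⁻¹(51): 51 lies in [45, ∞), so solve 4x + 25 = 51: x = (51 − 25)/4 = 13/2.

13/2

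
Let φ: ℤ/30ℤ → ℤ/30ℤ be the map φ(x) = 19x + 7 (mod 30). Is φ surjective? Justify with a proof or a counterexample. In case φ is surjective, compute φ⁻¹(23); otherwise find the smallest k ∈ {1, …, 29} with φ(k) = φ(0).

4

Since gcd(19, 30) = 1, 19 is invertible modulo 30. Euclid's algorithm: 30 = 1·19 + 11, 19 = 1·11 + 8, 11 = 1·8 + 3, 8 = 2·3 + 2, 3 = 1·2 + 1; back-substituting gives 1 = 19·19 − 12·30, so 19⁻¹ ≡ 19 (mod 30).
Then y ↦ 19(y − 7) is a two-sided inverse to φ, so every y ∈ ℤ/30ℤ has a preimage.
Hence φ is surjective.
Since φ is surjective, we find φ⁻¹(23): we need 19x ≡ 23 − 7 ≡ 16 (mod 30). Using 19⁻¹ = 19: x ≡ 19·16 = 304 = 10·30 + 4, so x = 4.
Check: φ(4) = 19·4 + 7 = 83 = 2·30 + 23 ≡ 23 (mod 30).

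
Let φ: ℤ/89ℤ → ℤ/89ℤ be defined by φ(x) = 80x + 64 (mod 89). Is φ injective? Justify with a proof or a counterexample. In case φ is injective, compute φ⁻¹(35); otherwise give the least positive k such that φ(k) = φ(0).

If φ(u) = φ(v), then 80u ≡ 80v (mod 89). Because gcd(80, 89) = 1, we may cancel 80 to get u ≡ v (mod 89).
Therefore φ is injective.
We now compute 80⁻¹ mod 89 explicitly. Euclid's algorithm: 89 = 1·80 + 9, 80 = 8·9 + 8, 9 = 1·8 + 1; back-substituting gives 1 = 79·80 − 71·89, so 80⁻¹ ≡ 79 (mod 89).
Since φ is injective, we find φ⁻¹(35): we need 80x ≡ 35 − 64 ≡ 60 (mod 89). Using 80⁻¹ = 79: x ≡ 79·60 = 4740 = 53·89 + 23, so x = 23.
Check: φ(23) = 80·23 + 64 = 1904 = 21·89 + 35 ≡ 35 (mod 89).

23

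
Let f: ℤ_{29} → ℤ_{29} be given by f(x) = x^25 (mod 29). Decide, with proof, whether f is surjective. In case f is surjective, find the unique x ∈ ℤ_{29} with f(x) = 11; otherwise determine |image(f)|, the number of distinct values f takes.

Since 29 is prime, the nonzero elements of ℤ_{29} form a cyclic group of order 28.
As gcd(25, 28) = 1, raising to the 25th power is a bijection on this group: if u^25 ≡ v^25 then (uv^{−1})^25 = 1, and the only element of order dividing gcd(25, 28) = 1 is 1, so u = v.
With f(0) = 0 this makes f injective on all of ℤ_{29}, hence bijective (finite equal-size domain and codomain). In particular f is surjective.
Since f is surjective, we find the preimage of 11. The inverse of x ↦ x^25 on (ℤ_{29})^× is x ↦ x^9, because 25·9 = 225 = 8·28 + 1 ≡ 1 (mod 28) and x^{28} = 1 for x ≠ 0 (Fermat). So f⁻¹(11) = 11^9 mod 29.
Repeated squaring mod 29: 11^1 ≡ 11, 11^2 ≡ 11² = 121 ≡ 5, 11^4 ≡ 5² = 25, 11^8 ≡ 25² = 625 ≡ 16. Since 9 = 8 + 1, 11^9 ≡ 16·11: 16·11 = 176 ≡ 2. So 11^9 ≡ 2 (mod 29).
Hence f⁻¹(11) = 2.

2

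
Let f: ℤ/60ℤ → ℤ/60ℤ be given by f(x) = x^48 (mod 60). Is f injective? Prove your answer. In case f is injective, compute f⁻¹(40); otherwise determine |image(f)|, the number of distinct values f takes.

8

f(2): Repeated squaring mod 60: 2^1 ≡ 2, 2^2 ≡ 2² = 4, 2^4 ≡ 4² = 16, 2^8 ≡ 16² = 256 ≡ 16, 2^16 ≡ 16² = 256 ≡ 16, 2^32 ≡ 16² = 256 ≡ 16. Since 48 = 32 + 16, 2^48 ≡ 16·16: 16·16 = 256 ≡ 16. So 2^48 ≡ 16 (mod 60).
f(4): Repeated squaring mod 60: 4^1 ≡ 4, 4^2 ≡ 4² = 16, 4^4 ≡ 16² = 256 ≡ 16, 4^8 ≡ 16² = 256 ≡ 16, 4^16 ≡ 16² = 256 ≡ 16, 4^32 ≡ 16² = 256 ≡ 16. Since 48 = 32 + 16, 4^48 ≡ 16·16: 16·16 = 256 ≡ 16. So 4^48 ≡ 16 (mod 60).
So f(2) = f(4) = 16 while 2 ≠ 4, thus f is not injective.
Since f is not injective, we determine |image(f)|. Computing x^48 mod 60 for each x (by repeated squaring, reducing mod 60 at every step), the values f(0), f(1), …, f(59) are: 0, 1, 16, 21, 16, 25, 36, 1, 16, 21, 40, 1, 36, 1, 16, 45, 16, 1, 36, 1, 40, 21, 16, 1, 36, 25, 16, 21, 16, 1, 0, 1, 16, 21, 16, 25, 36, 1, 16, 21, 40, 1, 36, 1, 16, 45, 16, 1, 36, 1, 40, 21, 16, 1, 36, 25, 16, 21, 16, 1.
The distinct values are {0, 1, 16, 21, 25, 36, 40, 45}; there are 8 of them.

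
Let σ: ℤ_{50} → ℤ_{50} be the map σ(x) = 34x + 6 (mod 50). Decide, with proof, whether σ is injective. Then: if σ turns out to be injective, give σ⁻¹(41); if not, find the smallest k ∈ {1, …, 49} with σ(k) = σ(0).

25

We have gcd(34, 50) = 2 > 1. Taking u = 0 and v = 25: σ(0) = 6 and σ(25) = 34·25 + 6 = 856 ≡ 6 (mod 50).
So σ(0) = σ(25) while 0 ≠ 25, hence σ is not injective.
Since σ is not injective, we find the least positive k with σ(k) = σ(0): this means 34k ≡ 0 (mod 50), i.e. 50 ∣ 34k. Since gcd(34, 50) = 2, dividing through by 2 this holds exactly when 25 ∣ 17k, and as gcd(17, 25) = 1, exactly when 25 ∣ k.
The smallest positive such k is 25.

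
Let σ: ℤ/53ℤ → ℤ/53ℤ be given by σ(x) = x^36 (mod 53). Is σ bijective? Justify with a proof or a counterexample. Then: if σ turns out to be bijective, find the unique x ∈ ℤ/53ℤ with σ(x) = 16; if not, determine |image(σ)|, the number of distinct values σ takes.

σ(2): Repeated squaring mod 53: 2^1 ≡ 2, 2^2 ≡ 2² = 4, 2^4 ≡ 4² = 16, 2^8 ≡ 16² = 256 ≡ 44, 2^16 ≡ 44² = 1936 ≡ 28, 2^32 ≡ 28² = 784 ≡ 42. Since 36 = 32 + 4, 2^36 ≡ 42·16: 42·16 = 672 ≡ 36. So 2^36 ≡ 36 (mod 53).
σ(7): Repeated squaring mod 53: 7^1 ≡ 7, 7^2 ≡ 7² = 49, 7^4 ≡ 49² = 2401 ≡ 16, 7^8 ≡ 16² = 256 ≡ 44, 7^16 ≡ 44² = 1936 ≡ 28, 7^32 ≡ 28² = 784 ≡ 42. Since 36 = 32 + 4, 7^36 ≡ 42·16: 42·16 = 672 ≡ 36. So 7^36 ≡ 36 (mod 53).
So σ(2) = σ(7) = 36 while 2 ≠ 7, so σ is not injective, hence not bijective.
Since σ is not bijective, we determine |image(σ)|. Computing x^36 mod 53 for each x (by repeated squaring, reducing mod 53 at every step), the values σ(0), σ(1), …, σ(52) are: 0, 1, 36, 46, 24, 49, 13, 36, 16, 49, 15, 44, 44, 42, 24, 28, 46, 10, 15, 42, 10, 13, 47, 1, 47, 16, 28, 28, 16, 47, 1, 47, 13, 10, 42, 15, 10, 46, 28, 24, 42, 44, 44, 15, 49, 16, 36, 13, 49, 24, 46, 36, 1.
The distinct values are {0, 1, 10, 13, 15, 16, 24, 28, 36, 42, 44, 46, 47, 49}; there are 14 of them.

14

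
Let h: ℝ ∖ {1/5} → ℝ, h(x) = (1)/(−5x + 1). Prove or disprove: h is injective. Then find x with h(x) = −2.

3/10

Suppose h(s) = h(t). Cross-multiplying: (1)(−5t + 1) = (1)(−5s + 1).
Expanding both sides and cancelling the symmetric terms leaves 5·(s − t) = 0. Since 5 ≠ 0, s = t. Therefore h is injective.
Solving h(x) = −2: cross-multiplying gives 1 = −2(−5x + 1), which rearranges to −10x = −3, so x = 3/10.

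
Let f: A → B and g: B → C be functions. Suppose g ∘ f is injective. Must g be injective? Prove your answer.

No. Take A = {1, 2, 3}, B = {1, 2, 3, 4, 5, 6}, C = {1, 2, 3, 4, 5, 6}, f(a) = a for each a ∈ A, and g(b) = 5 if b ∈ {5, 6} else g(b) = b.
Then g ∘ f = f is injective (A ⊂ B and f is the inclusion), but g(5) = g(6) = 5 with 5 ≠ 6, so g is not injective.

not injective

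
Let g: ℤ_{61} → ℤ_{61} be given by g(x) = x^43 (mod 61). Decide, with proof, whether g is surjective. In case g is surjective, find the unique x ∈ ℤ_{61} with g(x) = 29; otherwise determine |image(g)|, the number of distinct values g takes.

32

Since 61 is prime, the nonzero elements of ℤ_{61} form a cyclic group of order 60.
As gcd(43, 60) = 1, raising to the 43rd power is a bijection on this group: if s^43 ≡ t^43 then (st^{−1})^43 = 1, and the only element of order dividing gcd(43, 60) = 1 is 1, so s = t.
With g(0) = 0 this makes g injective on all of ℤ_{61}, hence bijective (finite equal-size domain and codomain). In particular g is surjective.
Since g is surjective, we find the preimage of 29. The inverse of x ↦ x^43 on (ℤ_{61})^× is x ↦ x^7, because 43·7 = 301 = 5·60 + 1 ≡ 1 (mod 60) and x^{60} = 1 for x ≠ 0 (Fermat). So g⁻¹(29) = 29^7 mod 61.
Repeated squaring mod 61: 29^1 ≡ 29, 29^2 ≡ 29² = 841 ≡ 48, 29^4 ≡ 48² = 2304 ≡ 47. Since 7 = 4 + 2 + 1, 29^7 ≡ 47·48·29: 47·48 = 2256 ≡ 60, then 60·29 = 1740 ≡ 32. So 29^7 ≡ 32 (mod 61).
Hence g⁻¹(29) = 32.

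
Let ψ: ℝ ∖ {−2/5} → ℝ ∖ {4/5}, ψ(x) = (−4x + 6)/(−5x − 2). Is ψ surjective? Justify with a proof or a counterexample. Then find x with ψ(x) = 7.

-20/31

For any y ≠ 4/5, solving y(−5x − 2) = −4x + 6 for x gives a well-defined x ≠ −2/5. So ψ is surjective.
Solving ψ(x) = 7: cross-multiplying gives −4x + 6 = 7(−5x − 2), which rearranges to 31x = −20, so x = −20/31.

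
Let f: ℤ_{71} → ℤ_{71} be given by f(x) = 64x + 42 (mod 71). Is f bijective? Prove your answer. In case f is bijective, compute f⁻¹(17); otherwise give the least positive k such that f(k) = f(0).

If f(s) = f(t), then 64s ≡ 64t (mod 71). Because gcd(64, 71) = 1, we may cancel 64 to get s ≡ t (mod 71).
We now compute 64⁻¹ mod 71 explicitly. Euclid's algorithm: 71 = 1·64 + 7, 64 = 9·7 + 1; back-substituting gives 1 = 10·64 − 9·71, so 64⁻¹ ≡ 10 (mod 71).
For any y ∈ ℤ_{71}, x = 10(y − 42) mod 71 satisfies f(x) = 64·10(y − 42) + 42 ≡ y (since 64·10 ≡ 1 mod 71). So every y has a preimage.
So f is bijective.
Since f is bijective, we find f⁻¹(17): we need 64x ≡ 17 − 42 ≡ 46 (mod 71). Using 64⁻¹ = 10: x ≡ 10·46 = 460 = 6·71 + 34, so x = 34.
Check: f(34) = 64·34 + 42 = 2218 = 31·71 + 17 ≡ 17 (mod 71).

34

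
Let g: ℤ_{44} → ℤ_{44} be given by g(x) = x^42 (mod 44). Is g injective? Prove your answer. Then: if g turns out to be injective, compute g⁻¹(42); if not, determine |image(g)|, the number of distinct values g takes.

12

g(10): Repeated squaring mod 44: 10^1 ≡ 10, 10^2 ≡ 10² = 100 ≡ 12, 10^4 ≡ 12² = 144 ≡ 12, 10^8 ≡ 12² = 144 ≡ 12, 10^16 ≡ 12² = 144 ≡ 12, 10^32 ≡ 12² = 144 ≡ 12. Since 42 = 32 + 8 + 2, 10^42 ≡ 12·12·12: 12·12 = 144 ≡ 12, then 12·12 = 144 ≡ 12. So 10^42 ≡ 12 (mod 44).
g(12): Repeated squaring mod 44: 12^1 ≡ 12, 12^2 ≡ 12² = 144 ≡ 12, 12^4 ≡ 12² = 144 ≡ 12, 12^8 ≡ 12² = 144 ≡ 12, 12^16 ≡ 12² = 144 ≡ 12, 12^32 ≡ 12² = 144 ≡ 12. Since 42 = 32 + 8 + 2, 12^42 ≡ 12·12·12: 12·12 = 144 ≡ 12, then 12·12 = 144 ≡ 12. So 12^42 ≡ 12 (mod 44).
So g(10) = g(12) = 12 while 10 ≠ 12, thus g is not injective.
Since g is not injective, we determine |image(g)|. Computing x^42 mod 44 for each x (by repeated squaring, reducing mod 44 at every step), the values g(0), g(1), …, g(43) are: 0, 1, 4, 9, 16, 25, 36, 5, 20, 37, 12, 33, 12, 37, 20, 5, 36, 25, 16, 9, 4, 1, 0, 1, 4, 9, 16, 25, 36, 5, 20, 37, 12, 33, 12, 37, 20, 5, 36, 25, 16, 9, 4, 1.
The distinct values are {0, 1, 4, 5, 9, 12, 16, 20, 25, 33, 36, 37}; there are 12 of them.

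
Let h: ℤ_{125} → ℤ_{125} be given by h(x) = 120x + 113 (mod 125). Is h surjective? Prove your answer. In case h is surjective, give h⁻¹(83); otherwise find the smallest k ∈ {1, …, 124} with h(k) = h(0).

Since gcd(120, 125) = 5, we have 120x ≡ 0 (mod 5) for all x, so h(x) ≡ 3 (mod 5).
But 0 ≢ 3 (mod 5), so 0 ∈ ℤ_{125} has no preimage. So h is not surjective.
Since h is not surjective, we find the least positive k with h(k) = h(0): this means 120k ≡ 0 (mod 125), i.e. 125 ∣ 120k. Since gcd(120, 125) = 5, dividing through by 5 this holds exactly when 25 ∣ 24k, and as gcd(24, 25) = 1, exactly when 25 ∣ k.
The smallest positive such k is 25.

25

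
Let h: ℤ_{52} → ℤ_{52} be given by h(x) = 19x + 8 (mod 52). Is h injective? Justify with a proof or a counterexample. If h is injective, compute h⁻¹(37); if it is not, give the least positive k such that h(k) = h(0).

If h(u) = h(v), then 19u ≡ 19v (mod 52). Because gcd(19, 52) = 1, we may cancel 19 to get u ≡ v (mod 52).
So h is injective.
We now compute 19⁻¹ mod 52 explicitly. Euclid's algorithm: 52 = 2·19 + 14, 19 = 1·14 + 5, 14 = 2·5 + 4, 5 = 1·4 + 1; back-substituting gives 1 = 11·19 − 4·52, so 19⁻¹ ≡ 11 (mod 52).
Since h is injective, we compute h⁻¹(37): solve 19x + 8 ≡ 37 (mod 52), i.e. 19x ≡ 29 (mod 52).
Multiplying by 19⁻¹ = 11 gives x ≡ 11·29 = 319 = 6·52 + 7 ≡ 7 (mod 52).
Check: h(7) = 19·7 + 8 = 141 = 2·52 + 37 ≡ 37 (mod 52).

7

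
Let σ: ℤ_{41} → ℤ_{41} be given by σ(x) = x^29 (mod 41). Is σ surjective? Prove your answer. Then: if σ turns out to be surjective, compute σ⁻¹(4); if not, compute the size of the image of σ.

Since 41 is prime, the nonzero elements of ℤ_{41} form a cyclic group of order 40.
As gcd(29, 40) = 1, raising to the 29th power is a bijection on this group: if x_1^29 ≡ x_2^29 then (x_1x_2^{−1})^29 = 1, and the only element of order dividing gcd(29, 40) = 1 is 1, so x_1 = x_2.
With σ(0) = 0 this makes σ injective on all of ℤ_{41}, hence bijective (finite equal-size domain and codomain). In particular σ is surjective.
Since σ is surjective, we find the preimage of 4. The inverse of x ↦ x^29 on (ℤ_{41})^× is x ↦ x^29, because 29·29 = 841 = 21·40 + 1 ≡ 1 (mod 40) and x^{40} = 1 for x ≠ 0 (Fermat). So σ⁻¹(4) = 4^29 mod 41.
Repeated squaring mod 41: 4^1 ≡ 4, 4^2 ≡ 4² = 16, 4^4 ≡ 16² = 256 ≡ 10, 4^8 ≡ 10² = 100 ≡ 18, 4^16 ≡ 18² = 324 ≡ 37. Since 29 = 16 + 8 + 4 + 1, 4^29 ≡ 37·18·10·4: 37·18 = 666 ≡ 10, then 10·10 = 100 ≡ 18, then 18·4 = 72 ≡ 31. So 4^29 ≡ 31 (mod 41).
Hence σ⁻¹(4) = 31.

31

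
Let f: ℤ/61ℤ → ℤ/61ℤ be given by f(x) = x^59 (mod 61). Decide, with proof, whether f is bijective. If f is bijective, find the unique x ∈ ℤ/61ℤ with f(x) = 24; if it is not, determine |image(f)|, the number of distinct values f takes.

Since 61 is prime, the nonzero elements of ℤ/61ℤ form a cyclic group of order 60.
As gcd(59, 60) = 1, raising to the 59th power is a bijection on this group: if a^59 ≡ b^59 then (ab^{−1})^59 = 1, and the only element of order dividing gcd(59, 60) = 1 is 1, so a = b.
With f(0) = 0 this makes f injective on all of ℤ/61ℤ, hence bijective (finite equal-size domain and codomain). In particular f is bijective.
Since f is bijective, we find the preimage of 24. The inverse of x ↦ x^59 on (ℤ/61ℤ)^× is x ↦ x^59, because 59·59 = 3481 = 58·60 + 1 ≡ 1 (mod 60) and x^{60} = 1 for x ≠ 0 (Fermat). So f⁻¹(24) = 24^59 mod 61.
Repeated squaring mod 61: 24^1 ≡ 24, 24^2 ≡ 24² = 576 ≡ 27, 24^4 ≡ 27² = 729 ≡ 58, 24^8 ≡ 58² = 3364 ≡ 9, 24^16 ≡ 9² = 81 ≡ 20, 24^32 ≡ 20² = 400 ≡ 34. Since 59 = 32 + 16 + 8 + 2 + 1, 24^59 ≡ 34·20·9·27·24: 34·20 = 680 ≡ 9, then 9·9 = 81 ≡ 20, then 20·27 = 540 ≡ 52, then 52·24 = 1248 ≡ 28. So 24^59 ≡ 28 (mod 61).
Hence f⁻¹(24) = 28.

28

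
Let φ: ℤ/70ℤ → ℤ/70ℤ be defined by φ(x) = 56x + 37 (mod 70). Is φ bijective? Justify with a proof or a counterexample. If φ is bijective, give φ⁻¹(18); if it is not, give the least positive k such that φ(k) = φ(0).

Recall that injectivity means: for all s, t in the domain, φ(s) = φ(t) implies s = t.
We have gcd(56, 70) = 14 > 1. Taking s = 0 and t = 5: φ(0) = 37 and φ(5) = 56·5 + 37 = 317 ≡ 37 (mod 70).
So φ(0) = φ(5) while 0 ≠ 5, therefore φ is not injective, hence not bijective.
Since φ is not bijective, we find the least positive k with φ(k) = φ(0): this means 56k ≡ 0 (mod 70), i.e. 70 ∣ 56k. Since gcd(56, 70) = 14, dividing through by 14 this holds exactly when 5 ∣ 4k, and as gcd(4, 5) = 1, exactly when 5 ∣ k.
The smallest positive such k is 5.

5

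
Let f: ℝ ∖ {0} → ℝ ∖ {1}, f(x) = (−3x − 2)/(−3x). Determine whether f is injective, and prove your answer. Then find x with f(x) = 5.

1/6

Suppose f(u) = f(v). Cross-multiplying: (−3u − 2)(−3v) = (−3v − 2)(−3u).
Expanding both sides and cancelling the symmetric terms leaves −6·(u − v) = 0. Since −6 ≠ 0, u = v. Thus f is injective.
Solving f(x) = 5: cross-multiplying gives −3x − 2 = 5(−3x), which rearranges to 12x = 2, so x = 1/6.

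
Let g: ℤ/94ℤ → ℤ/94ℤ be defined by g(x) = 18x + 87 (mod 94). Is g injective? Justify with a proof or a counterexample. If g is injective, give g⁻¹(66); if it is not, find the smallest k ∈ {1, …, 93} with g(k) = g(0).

47

We have gcd(18, 94) = 2 > 1. Taking u = 0 and v = 47: g(0) = 87 and g(47) = 18·47 + 87 = 933 ≡ 87 (mod 94).
So g(0) = g(47) while 0 ≠ 47, thus g is not injective.
Since g is not injective, we find the least positive k with g(k) = g(0): this means 18k ≡ 0 (mod 94), i.e. 94 ∣ 18k. Since gcd(18, 94) = 2, dividing through by 2 this holds exactly when 47 ∣ 9k, and as gcd(9, 47) = 1, exactly when 47 ∣ k.
The smallest positive such k is 47.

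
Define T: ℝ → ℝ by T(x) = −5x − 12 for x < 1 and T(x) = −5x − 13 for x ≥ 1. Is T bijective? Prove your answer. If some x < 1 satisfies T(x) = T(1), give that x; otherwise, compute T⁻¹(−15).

Both pieces are strictly decreasing (slopes −5 and −5), so each is injective on its own interval.
The left piece maps (−∞, 1) onto (−17, ∞); the right piece maps [1, ∞) onto (−∞, −18].
The images leave a gap (−17 has no preimage), so T is not surjective, hence not bijective.
Because the two images are disjoint, no x < 1 has T(x) = T(1), so we compute T⁻¹(−15): −15 lies in (−17, ∞), so solve −5x − 12 = −15: x = (−15 + 12)/(−5) = 3/5.

3/5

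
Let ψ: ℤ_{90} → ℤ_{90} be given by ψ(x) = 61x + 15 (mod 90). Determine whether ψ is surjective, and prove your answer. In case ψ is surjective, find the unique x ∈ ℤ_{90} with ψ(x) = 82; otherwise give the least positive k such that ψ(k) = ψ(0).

Since gcd(61, 90) = 1, 61 is invertible modulo 90. Euclid's algorithm: 90 = 1·61 + 29, 61 = 2·29 + 3, 29 = 9·3 + 2, 3 = 1·2 + 1; back-substituting gives 1 = 31·61 − 21·90, so 61⁻¹ ≡ 31 (mod 90).
For any y ∈ ℤ_{90}, x = 31(y − 15) mod 90 satisfies ψ(x) = 61·31(y − 15) + 15 ≡ y (since 61·31 ≡ 1 mod 90). So every y has a preimage.
Thus ψ is surjective.
Since ψ is surjective, we find ψ⁻¹(82): we need 61x ≡ 82 − 15 ≡ 67 (mod 90). Using 61⁻¹ = 31: x ≡ 31·67 = 2077 = 23·90 + 7, so x = 7.
Check: ψ(7) = 61·7 + 15 = 442 = 4·90 + 82 ≡ 82 (mod 90).

7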